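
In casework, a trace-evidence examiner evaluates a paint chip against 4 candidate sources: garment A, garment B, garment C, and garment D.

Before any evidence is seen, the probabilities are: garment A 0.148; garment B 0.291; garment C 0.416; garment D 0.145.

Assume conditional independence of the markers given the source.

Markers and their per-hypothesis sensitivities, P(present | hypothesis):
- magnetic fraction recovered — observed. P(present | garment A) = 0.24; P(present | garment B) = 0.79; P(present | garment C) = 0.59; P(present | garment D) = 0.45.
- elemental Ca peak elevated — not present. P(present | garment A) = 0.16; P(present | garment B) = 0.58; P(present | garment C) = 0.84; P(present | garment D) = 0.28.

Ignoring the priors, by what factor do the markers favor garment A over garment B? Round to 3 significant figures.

0.608

Joint likelihood of the marker pattern under each hypothesis (using 1 − P(present | H) for each absent marker):
  garment A: 0.24 × (1 − 0.16) = 0.2016
  garment B: 0.79 × (1 − 0.58) = 0.3318
Bayes factor = 0.2016 / 0.3318 ≈ 0.608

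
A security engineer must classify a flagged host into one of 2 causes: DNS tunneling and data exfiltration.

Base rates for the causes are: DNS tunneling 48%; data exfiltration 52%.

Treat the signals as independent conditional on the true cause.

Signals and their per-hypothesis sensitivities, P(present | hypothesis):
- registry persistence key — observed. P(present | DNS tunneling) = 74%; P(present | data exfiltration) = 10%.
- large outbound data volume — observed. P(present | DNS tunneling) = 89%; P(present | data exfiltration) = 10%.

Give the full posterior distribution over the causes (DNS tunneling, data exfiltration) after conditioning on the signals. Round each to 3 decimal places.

Multiply each prior by the joint likelihood of the signal pattern:
  DNS tunneling: 0.48 × 0.74 × 0.89 = 0.31613
  data exfiltration: 0.52 × 0.10 × 0.10 = 0.0052
Normalizing constant Z = 0.31613 + 0.0052 = 0.32133.
P(DNS tunneling | evidence) = 0.31613 / 0.32133 ≈ 0.984
P(data exfiltration | evidence) = 0.0052 / 0.32133 ≈ 0.016

0.984, 0.016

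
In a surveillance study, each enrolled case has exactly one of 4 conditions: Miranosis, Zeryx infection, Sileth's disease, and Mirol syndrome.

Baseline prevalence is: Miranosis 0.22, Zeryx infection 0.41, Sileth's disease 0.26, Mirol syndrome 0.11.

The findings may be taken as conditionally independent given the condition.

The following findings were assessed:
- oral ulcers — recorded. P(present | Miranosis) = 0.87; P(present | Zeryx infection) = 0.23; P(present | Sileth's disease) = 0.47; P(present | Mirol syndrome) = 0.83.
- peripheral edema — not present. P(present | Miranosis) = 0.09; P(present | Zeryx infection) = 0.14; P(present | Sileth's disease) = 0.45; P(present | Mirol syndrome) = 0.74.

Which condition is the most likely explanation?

Miranosis

Multiply each prior by the joint likelihood of the evidence pattern (using 1 − P(present | H) for each absent finding):
  Miranosis: 0.22 × 0.87 × (1 − 0.09) = 0.17417
  Zeryx infection: 0.41 × 0.23 × (1 − 0.14) = 0.081098
  Sileth's disease: 0.26 × 0.47 × (1 − 0.45) = 0.06721
  Mirol syndrome: 0.11 × 0.83 × (1 − 0.74) = 0.023738
The unnormalized weights sum to 0.34622.
P(Miranosis | evidence) ≈ 0.17417 / 0.34622 ≈ 0.503
P(Zeryx infection | evidence) ≈ 0.081098 / 0.34622 ≈ 0.234
P(Sileth's disease | evidence) ≈ 0.06721 / 0.34622 ≈ 0.194
P(Mirol syndrome | evidence) ≈ 0.023738 / 0.34622 ≈ 0.069
The largest is 0.503, so Miranosis is most probable.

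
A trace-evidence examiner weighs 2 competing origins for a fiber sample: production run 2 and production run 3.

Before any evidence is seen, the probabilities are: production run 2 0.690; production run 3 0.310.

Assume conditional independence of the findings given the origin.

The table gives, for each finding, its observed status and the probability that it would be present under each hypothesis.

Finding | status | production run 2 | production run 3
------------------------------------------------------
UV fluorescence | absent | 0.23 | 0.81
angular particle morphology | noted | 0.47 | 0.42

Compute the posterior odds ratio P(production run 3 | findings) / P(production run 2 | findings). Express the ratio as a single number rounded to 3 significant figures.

0.0991

Unnormalized posterior weight (prior times the finding likelihoods) for each of the two hypotheses (using 1 − P(present | H) for each absent finding):
  production run 3: 0.310 × (1 − 0.81) × 0.42 = 0.024738
  production run 2: 0.690 × (1 − 0.23) × 0.47 = 0.24971
Odds(production run 3 : production run 2) = 0.024738 / 0.24971 ≈ 0.0991.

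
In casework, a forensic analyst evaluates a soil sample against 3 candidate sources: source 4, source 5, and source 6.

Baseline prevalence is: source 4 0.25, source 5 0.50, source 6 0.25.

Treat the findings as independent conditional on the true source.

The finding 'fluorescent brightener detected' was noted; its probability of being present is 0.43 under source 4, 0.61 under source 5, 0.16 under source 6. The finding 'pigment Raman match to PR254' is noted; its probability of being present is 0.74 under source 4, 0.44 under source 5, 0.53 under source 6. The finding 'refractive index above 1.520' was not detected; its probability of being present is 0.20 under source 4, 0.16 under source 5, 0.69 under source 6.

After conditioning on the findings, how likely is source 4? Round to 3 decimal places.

0.348

By Bayes' rule with conditional independence, the unnormalized weight for each hypothesis is prior × ∏ likelihoods (using 1 − P(present | H) for each absent finding):
  source 4: 0.25 × 0.43 × 0.74 × (1 − 0.20) = 0.06364
  source 5: 0.50 × 0.61 × 0.44 × (1 − 0.16) = 0.11273
  source 6: 0.25 × 0.16 × 0.53 × (1 − 0.69) = 0.006572
Marginal likelihood of the evidence = 0.18294.
P(source 4 | evidence) = 0.06364 / 0.18294 ≈ 0.348.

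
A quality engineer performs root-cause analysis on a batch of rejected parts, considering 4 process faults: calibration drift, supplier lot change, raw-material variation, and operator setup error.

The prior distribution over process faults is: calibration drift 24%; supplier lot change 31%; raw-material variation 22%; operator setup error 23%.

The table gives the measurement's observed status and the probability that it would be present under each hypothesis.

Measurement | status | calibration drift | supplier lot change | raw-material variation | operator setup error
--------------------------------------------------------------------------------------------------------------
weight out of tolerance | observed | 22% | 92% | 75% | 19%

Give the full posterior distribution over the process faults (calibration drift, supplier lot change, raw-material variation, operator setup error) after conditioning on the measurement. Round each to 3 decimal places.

For each hypothesis, the unnormalized posterior weight is prior × likelihood:
  calibration drift: 0.24 × 0.22 = 0.0528
  supplier lot change: 0.31 × 0.92 = 0.2852
  raw-material variation: 0.22 × 0.75 = 0.165
  operator setup error: 0.23 × 0.19 = 0.0437
Normalizing constant Z = 0.0528 + 0.2852 + 0.165 + 0.0437 = 0.5467.
P(calibration drift | evidence) = 0.0528 / 0.5467 ≈ 0.097
P(supplier lot change | evidence) = 0.2852 / 0.5467 ≈ 0.522
P(raw-material variation | evidence) = 0.165 / 0.5467 ≈ 0.302
P(operator setup error | evidence) = 0.0437 / 0.5467 ≈ 0.080

0.097, 0.522, 0.302, 0.080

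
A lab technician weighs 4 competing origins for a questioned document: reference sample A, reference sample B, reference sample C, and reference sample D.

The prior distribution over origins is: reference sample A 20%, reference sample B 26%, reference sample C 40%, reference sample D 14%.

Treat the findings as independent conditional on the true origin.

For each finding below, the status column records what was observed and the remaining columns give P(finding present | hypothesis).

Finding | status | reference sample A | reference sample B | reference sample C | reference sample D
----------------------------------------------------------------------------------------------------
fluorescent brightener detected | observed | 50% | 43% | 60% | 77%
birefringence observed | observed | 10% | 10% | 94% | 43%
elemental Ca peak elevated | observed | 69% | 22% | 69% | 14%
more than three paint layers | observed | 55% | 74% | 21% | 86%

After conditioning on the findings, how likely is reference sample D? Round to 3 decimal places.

For each hypothesis, the unnormalized posterior weight is prior × product of the finding likelihoods:
  reference sample A: 0.20 × 0.50 × 0.10 × 0.69 × 0.55 = 0.003795
  reference sample B: 0.26 × 0.43 × 0.10 × 0.22 × 0.74 = 0.0018201
  reference sample C: 0.40 × 0.60 × 0.94 × 0.69 × 0.21 = 0.032689
  reference sample D: 0.14 × 0.77 × 0.43 × 0.14 × 0.86 = 0.005581
Marginal likelihood of the evidence = 0.043886.
P(reference sample D | evidence) = 0.005581 / 0.043886 ≈ 0.127.

0.127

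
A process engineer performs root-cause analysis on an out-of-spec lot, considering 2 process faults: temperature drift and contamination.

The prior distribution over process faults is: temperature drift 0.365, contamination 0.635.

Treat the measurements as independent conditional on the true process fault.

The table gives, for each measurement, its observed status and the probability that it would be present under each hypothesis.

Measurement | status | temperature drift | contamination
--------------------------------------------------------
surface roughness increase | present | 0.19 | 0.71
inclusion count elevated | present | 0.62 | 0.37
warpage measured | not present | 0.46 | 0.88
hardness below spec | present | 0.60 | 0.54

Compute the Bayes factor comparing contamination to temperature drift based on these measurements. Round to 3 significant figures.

0.446

Take the product of per-measurement likelihoods under each hypothesis (using 1 − P(present | H) for each absent measurement), then divide.
  contamination: 0.71 × 0.37 × (1 − 0.88) × 0.54 = 0.017023
  temperature drift: 0.19 × 0.62 × (1 − 0.46) × 0.60 = 0.038167
Bayes factor = 0.017023 / 0.038167 ≈ 0.446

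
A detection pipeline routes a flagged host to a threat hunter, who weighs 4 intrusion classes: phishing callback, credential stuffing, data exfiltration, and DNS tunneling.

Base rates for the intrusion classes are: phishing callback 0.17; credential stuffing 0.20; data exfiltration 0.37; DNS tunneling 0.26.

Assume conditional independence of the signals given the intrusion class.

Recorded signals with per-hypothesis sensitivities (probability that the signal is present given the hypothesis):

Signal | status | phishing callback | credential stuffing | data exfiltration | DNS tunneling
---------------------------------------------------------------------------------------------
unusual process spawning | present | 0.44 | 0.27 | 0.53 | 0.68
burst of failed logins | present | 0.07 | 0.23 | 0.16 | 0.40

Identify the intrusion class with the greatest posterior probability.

DNS tunneling

Multiply each prior by the joint likelihood of the signal pattern:
  phishing callback: 0.17 × 0.44 × 0.07 = 0.005236
  credential stuffing: 0.20 × 0.27 × 0.23 = 0.01242
  data exfiltration: 0.37 × 0.53 × 0.16 = 0.031376
  DNS tunneling: 0.26 × 0.68 × 0.40 = 0.07072
Normalizing constant Z = 0.005236 + 0.01242 + 0.031376 + 0.07072 = 0.11975.
P(phishing callback | evidence) ≈ 0.005236 / 0.11975 ≈ 0.044
P(credential stuffing | evidence) ≈ 0.01242 / 0.11975 ≈ 0.104
P(data exfiltration | evidence) ≈ 0.031376 / 0.11975 ≈ 0.262
P(DNS tunneling | evidence) ≈ 0.07072 / 0.11975 ≈ 0.591
The largest is 0.591, so DNS tunneling is most probable.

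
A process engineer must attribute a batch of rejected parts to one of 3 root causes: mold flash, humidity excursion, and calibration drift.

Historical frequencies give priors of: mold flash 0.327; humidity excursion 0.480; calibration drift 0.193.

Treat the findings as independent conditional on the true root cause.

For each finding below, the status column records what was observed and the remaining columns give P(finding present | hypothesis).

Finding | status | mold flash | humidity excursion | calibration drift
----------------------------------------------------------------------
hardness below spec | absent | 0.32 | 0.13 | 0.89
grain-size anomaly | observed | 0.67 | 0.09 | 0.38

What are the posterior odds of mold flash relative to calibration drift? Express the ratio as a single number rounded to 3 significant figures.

Posterior odds equal prior odds times the likelihood ratio; only the two competing hypotheses matter (using 1 − P(present | H) for each absent finding).
  mold flash: 0.327 × (1 − 0.32) × 0.67 = 0.14898
  calibration drift: 0.193 × (1 − 0.89) × 0.38 = 0.0080674
Posterior odds = 0.14898 / 0.0080674 ≈ 18.5.

18.5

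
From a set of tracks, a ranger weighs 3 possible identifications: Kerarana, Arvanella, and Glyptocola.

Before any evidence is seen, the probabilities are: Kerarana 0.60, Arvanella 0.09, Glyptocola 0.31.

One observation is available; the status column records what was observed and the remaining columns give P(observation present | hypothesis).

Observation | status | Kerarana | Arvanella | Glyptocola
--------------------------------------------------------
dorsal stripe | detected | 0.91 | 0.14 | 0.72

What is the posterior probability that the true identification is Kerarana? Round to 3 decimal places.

0.698

For each hypothesis, the unnormalized posterior weight is prior × likelihood:
  Kerarana: 0.60 × 0.91 = 0.546
  Arvanella: 0.09 × 0.14 = 0.0126
  Glyptocola: 0.31 × 0.72 = 0.2232
Marginal likelihood of the evidence = 0.7818.
P(Kerarana | evidence) = 0.546 / 0.7818 ≈ 0.698.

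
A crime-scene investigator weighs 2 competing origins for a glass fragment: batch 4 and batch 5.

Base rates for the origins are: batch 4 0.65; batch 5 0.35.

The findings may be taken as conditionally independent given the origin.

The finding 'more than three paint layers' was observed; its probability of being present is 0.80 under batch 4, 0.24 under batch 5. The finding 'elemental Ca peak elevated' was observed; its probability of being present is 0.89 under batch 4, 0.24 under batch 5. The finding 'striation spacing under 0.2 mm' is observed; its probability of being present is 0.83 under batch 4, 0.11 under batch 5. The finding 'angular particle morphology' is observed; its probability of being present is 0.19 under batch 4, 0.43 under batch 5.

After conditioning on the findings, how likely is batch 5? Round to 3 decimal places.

0.013

By Bayes' rule with conditional independence, the unnormalized weight for each hypothesis is prior × ∏ likelihoods:
  batch 4: 0.65 × 0.80 × 0.89 × 0.83 × 0.19 = 0.072984
  batch 5: 0.35 × 0.24 × 0.24 × 0.11 × 0.43 = 0.00095357
Normalizing constant Z = 0.072984 + 0.00095357 = 0.073937.
P(batch 5 | evidence) = 0.00095357 / 0.073937 ≈ 0.013.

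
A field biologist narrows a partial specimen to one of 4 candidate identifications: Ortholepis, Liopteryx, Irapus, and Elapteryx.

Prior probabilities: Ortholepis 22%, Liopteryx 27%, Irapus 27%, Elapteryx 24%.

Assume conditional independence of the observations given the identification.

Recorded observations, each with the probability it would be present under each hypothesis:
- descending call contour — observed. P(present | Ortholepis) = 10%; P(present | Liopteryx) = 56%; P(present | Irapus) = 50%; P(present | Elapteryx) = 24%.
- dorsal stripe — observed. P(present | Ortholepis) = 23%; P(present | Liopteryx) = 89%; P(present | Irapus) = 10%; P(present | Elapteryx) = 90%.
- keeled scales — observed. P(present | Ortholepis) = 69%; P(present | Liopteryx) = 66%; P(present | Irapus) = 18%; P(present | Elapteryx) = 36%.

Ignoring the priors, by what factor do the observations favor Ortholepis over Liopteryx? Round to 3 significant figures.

Take the product of per-observation likelihoods under each hypothesis, then divide.
  Ortholepis: 0.10 × 0.23 × 0.69 = 0.01587
  Liopteryx: 0.56 × 0.89 × 0.66 = 0.32894
Bayes factor = 0.01587 / 0.32894 ≈ 0.0482

0.0482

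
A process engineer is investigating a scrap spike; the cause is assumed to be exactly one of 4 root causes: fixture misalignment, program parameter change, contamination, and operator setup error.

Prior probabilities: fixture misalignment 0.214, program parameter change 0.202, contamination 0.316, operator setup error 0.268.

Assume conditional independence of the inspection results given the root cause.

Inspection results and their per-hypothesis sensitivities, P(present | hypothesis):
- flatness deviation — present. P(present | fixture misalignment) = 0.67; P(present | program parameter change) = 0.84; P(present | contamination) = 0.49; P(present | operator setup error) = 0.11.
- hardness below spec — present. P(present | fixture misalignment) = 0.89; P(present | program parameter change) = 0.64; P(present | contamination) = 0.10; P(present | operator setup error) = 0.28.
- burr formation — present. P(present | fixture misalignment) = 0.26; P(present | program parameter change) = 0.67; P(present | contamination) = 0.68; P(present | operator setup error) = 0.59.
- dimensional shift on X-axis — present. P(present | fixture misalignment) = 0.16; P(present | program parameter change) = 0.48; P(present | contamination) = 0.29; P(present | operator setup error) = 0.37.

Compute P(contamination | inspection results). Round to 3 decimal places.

0.068

By Bayes' rule with conditional independence, the unnormalized weight for each hypothesis is prior × ∏ likelihoods:
  fixture misalignment: 0.214 × 0.67 × 0.89 × 0.26 × 0.16 = 0.0053085
  program parameter change: 0.202 × 0.84 × 0.64 × 0.67 × 0.48 = 0.034924
  contamination: 0.316 × 0.49 × 0.10 × 0.68 × 0.29 = 0.0030534
  operator setup error: 0.268 × 0.11 × 0.28 × 0.59 × 0.37 = 0.0018019
The unnormalized weights sum to 0.045088.
P(contamination | evidence) = 0.0030534 / 0.045088 ≈ 0.068.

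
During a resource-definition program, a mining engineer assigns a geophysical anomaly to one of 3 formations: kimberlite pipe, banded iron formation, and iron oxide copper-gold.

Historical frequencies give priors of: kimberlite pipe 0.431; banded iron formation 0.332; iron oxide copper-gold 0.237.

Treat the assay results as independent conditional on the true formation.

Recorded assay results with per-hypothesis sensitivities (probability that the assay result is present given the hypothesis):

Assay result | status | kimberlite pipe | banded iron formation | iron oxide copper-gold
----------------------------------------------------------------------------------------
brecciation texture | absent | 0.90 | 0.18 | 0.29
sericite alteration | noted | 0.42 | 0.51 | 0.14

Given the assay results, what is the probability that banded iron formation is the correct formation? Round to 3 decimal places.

0.769

By Bayes' rule with conditional independence, the unnormalized weight for each hypothesis is prior × ∏ likelihoods (using 1 − P(present | H) for each absent assay result):
  kimberlite pipe: 0.431 × (1 − 0.90) × 0.42 = 0.018102
  banded iron formation: 0.332 × (1 − 0.18) × 0.51 = 0.13884
  iron oxide copper-gold: 0.237 × (1 − 0.29) × 0.14 = 0.023558
The unnormalized weights sum to 0.1805.
P(banded iron formation | evidence) = 0.13884 / 0.1805 ≈ 0.769.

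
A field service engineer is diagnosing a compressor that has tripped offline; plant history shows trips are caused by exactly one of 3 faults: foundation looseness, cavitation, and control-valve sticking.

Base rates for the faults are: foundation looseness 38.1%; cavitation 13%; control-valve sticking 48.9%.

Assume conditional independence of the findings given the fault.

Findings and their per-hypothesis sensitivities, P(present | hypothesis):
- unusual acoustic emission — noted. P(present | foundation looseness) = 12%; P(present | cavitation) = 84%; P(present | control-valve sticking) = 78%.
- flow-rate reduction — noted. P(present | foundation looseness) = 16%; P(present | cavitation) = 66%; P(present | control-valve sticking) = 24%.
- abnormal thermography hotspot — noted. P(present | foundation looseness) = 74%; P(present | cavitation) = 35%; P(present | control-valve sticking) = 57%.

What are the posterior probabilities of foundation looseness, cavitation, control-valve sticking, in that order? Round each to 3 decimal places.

0.065, 0.305, 0.630

By Bayes' rule with conditional independence, the unnormalized weight for each hypothesis is prior × ∏ likelihoods:
  foundation looseness: 0.381 × 0.12 × 0.16 × 0.74 = 0.0054132
  cavitation: 0.130 × 0.84 × 0.66 × 0.35 = 0.025225
  control-valve sticking: 0.489 × 0.78 × 0.24 × 0.57 = 0.052178
Marginal likelihood of the evidence = 0.082817.
P(foundation looseness | evidence) = 0.0054132 / 0.082817 ≈ 0.065
P(cavitation | evidence) = 0.025225 / 0.082817 ≈ 0.305
P(control-valve sticking | evidence) = 0.052178 / 0.082817 ≈ 0.630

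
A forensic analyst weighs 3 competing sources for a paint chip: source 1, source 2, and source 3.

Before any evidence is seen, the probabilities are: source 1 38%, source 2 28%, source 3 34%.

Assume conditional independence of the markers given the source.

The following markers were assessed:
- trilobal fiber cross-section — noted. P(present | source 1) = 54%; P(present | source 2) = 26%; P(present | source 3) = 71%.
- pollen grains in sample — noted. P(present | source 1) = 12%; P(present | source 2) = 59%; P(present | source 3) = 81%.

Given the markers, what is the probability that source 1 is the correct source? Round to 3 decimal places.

For each hypothesis, the unnormalized posterior weight is prior × product of the marker likelihoods:
  source 1: 0.38 × 0.54 × 0.12 = 0.024624
  source 2: 0.28 × 0.26 × 0.59 = 0.042952
  source 3: 0.34 × 0.71 × 0.81 = 0.19553
Marginal likelihood of the evidence = 0.26311.
P(source 1 | evidence) = 0.024624 / 0.26311 ≈ 0.094.

0.094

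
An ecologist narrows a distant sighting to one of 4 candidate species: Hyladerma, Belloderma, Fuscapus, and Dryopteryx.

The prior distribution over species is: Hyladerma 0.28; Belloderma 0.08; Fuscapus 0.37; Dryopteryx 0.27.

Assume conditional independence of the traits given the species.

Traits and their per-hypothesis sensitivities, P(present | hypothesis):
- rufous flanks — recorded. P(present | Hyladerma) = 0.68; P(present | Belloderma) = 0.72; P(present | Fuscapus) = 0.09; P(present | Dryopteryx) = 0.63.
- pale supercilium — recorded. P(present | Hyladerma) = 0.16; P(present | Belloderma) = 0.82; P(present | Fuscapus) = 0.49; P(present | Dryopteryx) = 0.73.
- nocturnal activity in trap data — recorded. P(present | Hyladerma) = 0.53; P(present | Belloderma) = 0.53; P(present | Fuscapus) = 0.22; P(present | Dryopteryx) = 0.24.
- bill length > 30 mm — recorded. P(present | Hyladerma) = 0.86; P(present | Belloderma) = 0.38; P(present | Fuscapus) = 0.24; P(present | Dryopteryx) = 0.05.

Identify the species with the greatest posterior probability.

For each hypothesis, the unnormalized posterior weight is prior × product of the trait likelihoods:
  Hyladerma: 0.28 × 0.68 × 0.16 × 0.53 × 0.86 = 0.013885
  Belloderma: 0.08 × 0.72 × 0.82 × 0.53 × 0.38 = 0.0095125
  Fuscapus: 0.37 × 0.09 × 0.49 × 0.22 × 0.24 = 0.00086154
  Dryopteryx: 0.27 × 0.63 × 0.73 × 0.24 × 0.05 = 0.0014901
Normalizing constant Z = 0.013885 + 0.0095125 + 0.00086154 + 0.0014901 = 0.02575.
P(Hyladerma | evidence) ≈ 0.013885 / 0.02575 ≈ 0.539
P(Belloderma | evidence) ≈ 0.0095125 / 0.02575 ≈ 0.369
P(Fuscapus | evidence) ≈ 0.00086154 / 0.02575 ≈ 0.033
P(Dryopteryx | evidence) ≈ 0.0014901 / 0.02575 ≈ 0.058
The largest is 0.539, so Hyladerma is most probable.

Hyladerma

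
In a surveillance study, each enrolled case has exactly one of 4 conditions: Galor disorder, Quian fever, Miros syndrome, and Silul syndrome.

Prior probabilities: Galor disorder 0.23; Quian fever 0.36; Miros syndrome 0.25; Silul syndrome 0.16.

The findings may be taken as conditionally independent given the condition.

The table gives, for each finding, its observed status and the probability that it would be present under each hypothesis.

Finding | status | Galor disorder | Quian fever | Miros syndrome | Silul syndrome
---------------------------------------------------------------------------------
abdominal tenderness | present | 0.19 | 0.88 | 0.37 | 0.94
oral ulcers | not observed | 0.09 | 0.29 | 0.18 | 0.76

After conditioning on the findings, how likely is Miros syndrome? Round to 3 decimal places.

0.201

Multiply each prior by the joint likelihood of the evidence pattern (using 1 − P(present | H) for each absent finding):
  Galor disorder: 0.23 × 0.19 × (1 − 0.09) = 0.039767
  Quian fever: 0.36 × 0.88 × (1 − 0.29) = 0.22493
  Miros syndrome: 0.25 × 0.37 × (1 − 0.18) = 0.07585
  Silul syndrome: 0.16 × 0.94 × (1 − 0.76) = 0.036096
Normalizing constant Z = 0.039767 + 0.22493 + 0.07585 + 0.036096 = 0.37664.
P(Miros syndrome | evidence) = 0.07585 / 0.37664 ≈ 0.201.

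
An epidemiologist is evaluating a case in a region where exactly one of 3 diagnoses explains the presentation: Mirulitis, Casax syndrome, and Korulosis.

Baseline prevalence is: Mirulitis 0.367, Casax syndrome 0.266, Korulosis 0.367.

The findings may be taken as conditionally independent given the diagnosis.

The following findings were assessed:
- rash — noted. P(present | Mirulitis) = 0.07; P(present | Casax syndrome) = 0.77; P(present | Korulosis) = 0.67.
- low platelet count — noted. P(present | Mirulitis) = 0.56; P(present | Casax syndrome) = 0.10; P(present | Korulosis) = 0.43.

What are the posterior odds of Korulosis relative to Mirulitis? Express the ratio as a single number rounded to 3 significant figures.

7.35

Posterior odds equal prior odds times the likelihood ratio; only the two competing hypotheses matter.
  Korulosis: 0.367 × 0.67 × 0.43 = 0.10573
  Mirulitis: 0.367 × 0.07 × 0.56 = 0.014386
Posterior odds = 0.10573 / 0.014386 ≈ 7.35.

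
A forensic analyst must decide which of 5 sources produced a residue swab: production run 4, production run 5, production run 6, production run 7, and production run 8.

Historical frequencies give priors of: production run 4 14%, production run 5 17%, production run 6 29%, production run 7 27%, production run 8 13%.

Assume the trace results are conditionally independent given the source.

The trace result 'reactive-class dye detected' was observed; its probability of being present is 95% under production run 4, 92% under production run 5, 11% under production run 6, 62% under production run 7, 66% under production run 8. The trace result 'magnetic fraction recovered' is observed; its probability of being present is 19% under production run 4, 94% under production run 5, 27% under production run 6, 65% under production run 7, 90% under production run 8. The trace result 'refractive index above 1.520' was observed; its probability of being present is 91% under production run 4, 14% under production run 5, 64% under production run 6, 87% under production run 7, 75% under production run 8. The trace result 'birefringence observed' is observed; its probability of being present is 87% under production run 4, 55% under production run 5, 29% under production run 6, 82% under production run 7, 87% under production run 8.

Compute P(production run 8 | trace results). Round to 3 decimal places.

0.313

Multiply each prior by the joint likelihood of the trace result pattern:
  production run 4: 0.14 × 0.95 × 0.19 × 0.91 × 0.87 = 0.020006
  production run 5: 0.17 × 0.92 × 0.94 × 0.14 × 0.55 = 0.01132
  production run 6: 0.29 × 0.11 × 0.27 × 0.64 × 0.29 = 0.0015986
  production run 7: 0.27 × 0.62 × 0.65 × 0.87 × 0.82 = 0.077625
  production run 8: 0.13 × 0.66 × 0.90 × 0.75 × 0.87 = 0.050386
The unnormalized weights sum to 0.16094.
P(production run 8 | evidence) = 0.050386 / 0.16094 ≈ 0.313.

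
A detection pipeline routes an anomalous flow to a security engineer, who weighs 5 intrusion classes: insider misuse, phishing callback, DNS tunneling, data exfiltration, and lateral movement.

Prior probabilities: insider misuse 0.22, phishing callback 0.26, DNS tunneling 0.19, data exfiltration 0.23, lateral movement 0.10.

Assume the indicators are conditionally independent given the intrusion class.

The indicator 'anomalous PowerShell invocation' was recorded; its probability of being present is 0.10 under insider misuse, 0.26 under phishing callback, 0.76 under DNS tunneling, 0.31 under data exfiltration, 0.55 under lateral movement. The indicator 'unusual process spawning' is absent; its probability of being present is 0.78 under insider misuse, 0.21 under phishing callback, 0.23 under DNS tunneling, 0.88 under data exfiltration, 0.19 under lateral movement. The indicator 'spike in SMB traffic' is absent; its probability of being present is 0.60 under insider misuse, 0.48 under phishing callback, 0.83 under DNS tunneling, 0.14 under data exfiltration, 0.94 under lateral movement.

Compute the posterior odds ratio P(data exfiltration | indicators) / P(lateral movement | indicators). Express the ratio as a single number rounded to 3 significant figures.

Unnormalized posterior weight (prior times the indicator likelihoods) for each of the two hypotheses (using 1 − P(present | H) for each absent indicator):
  data exfiltration: 0.23 × 0.31 × (1 − 0.88) × (1 − 0.14) = 0.0073582
  lateral movement: 0.10 × 0.55 × (1 − 0.19) × (1 − 0.94) = 0.002673
Odds(data exfiltration : lateral movement) = 0.0073582 / 0.002673 ≈ 2.75.

2.75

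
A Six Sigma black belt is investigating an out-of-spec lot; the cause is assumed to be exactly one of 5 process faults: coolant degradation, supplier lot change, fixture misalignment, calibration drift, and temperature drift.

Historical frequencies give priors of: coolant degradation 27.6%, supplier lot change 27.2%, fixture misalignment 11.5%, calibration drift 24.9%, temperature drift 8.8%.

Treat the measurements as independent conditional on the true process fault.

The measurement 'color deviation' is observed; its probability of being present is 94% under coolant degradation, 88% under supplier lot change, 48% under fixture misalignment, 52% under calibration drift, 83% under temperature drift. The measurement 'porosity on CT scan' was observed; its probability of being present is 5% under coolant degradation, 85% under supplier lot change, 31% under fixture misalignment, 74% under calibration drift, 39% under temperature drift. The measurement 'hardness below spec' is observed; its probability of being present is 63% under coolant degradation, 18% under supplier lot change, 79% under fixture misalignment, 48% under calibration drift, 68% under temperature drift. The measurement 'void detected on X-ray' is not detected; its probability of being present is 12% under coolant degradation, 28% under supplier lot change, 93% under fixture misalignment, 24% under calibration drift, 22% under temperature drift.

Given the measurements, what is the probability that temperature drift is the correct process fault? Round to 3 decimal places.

For each hypothesis, the unnormalized posterior weight is prior × product of the measurement likelihoods (using 1 − P(present | H) for each absent measurement):
  coolant degradation: 0.276 × 0.94 × 0.05 × 0.63 × (1 − 0.12) = 0.0071917
  supplier lot change: 0.272 × 0.88 × 0.85 × 0.18 × (1 − 0.28) = 0.026368
  fixture misalignment: 0.115 × 0.48 × 0.31 × 0.79 × (1 − 0.93) = 0.00094629
  calibration drift: 0.249 × 0.52 × 0.74 × 0.48 × (1 − 0.24) = 0.034953
  temperature drift: 0.088 × 0.83 × 0.39 × 0.68 × (1 − 0.22) = 0.015109
Normalizing constant Z = 0.0071917 + 0.026368 + 0.00094629 + 0.034953 + 0.015109 = 0.084568.
P(temperature drift | evidence) = 0.015109 / 0.084568 ≈ 0.179.

0.179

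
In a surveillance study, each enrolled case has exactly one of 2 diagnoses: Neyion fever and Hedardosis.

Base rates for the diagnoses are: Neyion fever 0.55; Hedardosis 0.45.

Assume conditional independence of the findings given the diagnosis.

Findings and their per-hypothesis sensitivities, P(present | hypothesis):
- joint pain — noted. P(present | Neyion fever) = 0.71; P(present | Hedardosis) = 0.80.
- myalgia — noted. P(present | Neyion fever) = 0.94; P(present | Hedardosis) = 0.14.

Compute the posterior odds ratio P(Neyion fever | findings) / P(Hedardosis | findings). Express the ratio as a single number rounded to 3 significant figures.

7.28

Unnormalized posterior weight (prior times the finding likelihoods) for each of the two hypotheses:
  Neyion fever: 0.55 × 0.71 × 0.94 = 0.36707
  Hedardosis: 0.45 × 0.80 × 0.14 = 0.0504
Odds(Neyion fever : Hedardosis) = 0.36707 / 0.0504 ≈ 7.28.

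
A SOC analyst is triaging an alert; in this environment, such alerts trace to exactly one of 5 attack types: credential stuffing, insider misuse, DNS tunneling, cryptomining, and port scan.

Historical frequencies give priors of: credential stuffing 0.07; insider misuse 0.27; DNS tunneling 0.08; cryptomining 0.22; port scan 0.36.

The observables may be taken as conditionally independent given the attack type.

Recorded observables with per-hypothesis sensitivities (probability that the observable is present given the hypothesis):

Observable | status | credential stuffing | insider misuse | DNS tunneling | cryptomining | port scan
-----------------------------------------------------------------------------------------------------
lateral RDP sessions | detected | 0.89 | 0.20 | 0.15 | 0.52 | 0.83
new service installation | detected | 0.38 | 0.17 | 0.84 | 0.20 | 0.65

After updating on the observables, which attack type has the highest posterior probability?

port scan

For each hypothesis, the unnormalized posterior weight is prior × product of the observable likelihoods:
  credential stuffing: 0.07 × 0.89 × 0.38 = 0.023674
  insider misuse: 0.27 × 0.20 × 0.17 = 0.00918
  DNS tunneling: 0.08 × 0.15 × 0.84 = 0.01008
  cryptomining: 0.22 × 0.52 × 0.20 = 0.02288
  port scan: 0.36 × 0.83 × 0.65 = 0.19422
Marginal likelihood of the evidence = 0.26003.
P(credential stuffing | evidence) ≈ 0.023674 / 0.26003 ≈ 0.091
P(insider misuse | evidence) ≈ 0.00918 / 0.26003 ≈ 0.035
P(DNS tunneling | evidence) ≈ 0.01008 / 0.26003 ≈ 0.039
P(cryptomining | evidence) ≈ 0.02288 / 0.26003 ≈ 0.088
P(port scan | evidence) ≈ 0.19422 / 0.26003 ≈ 0.747
The largest is 0.747, so port scan is most probable.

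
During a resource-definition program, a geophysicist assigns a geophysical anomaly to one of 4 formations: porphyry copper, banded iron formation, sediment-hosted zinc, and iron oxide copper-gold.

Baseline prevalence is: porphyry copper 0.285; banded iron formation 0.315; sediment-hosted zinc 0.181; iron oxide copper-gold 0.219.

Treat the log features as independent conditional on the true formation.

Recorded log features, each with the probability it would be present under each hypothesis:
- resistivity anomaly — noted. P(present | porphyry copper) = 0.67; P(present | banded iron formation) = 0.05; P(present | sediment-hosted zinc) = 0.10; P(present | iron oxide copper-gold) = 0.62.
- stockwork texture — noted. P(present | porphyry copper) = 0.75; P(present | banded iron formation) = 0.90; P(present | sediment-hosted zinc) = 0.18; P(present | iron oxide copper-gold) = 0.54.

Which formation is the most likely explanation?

Multiply each prior by the joint likelihood of the log feature pattern:
  porphyry copper: 0.285 × 0.67 × 0.75 = 0.14321
  banded iron formation: 0.315 × 0.05 × 0.90 = 0.014175
  sediment-hosted zinc: 0.181 × 0.10 × 0.18 = 0.003258
  iron oxide copper-gold: 0.219 × 0.62 × 0.54 = 0.073321
Marginal likelihood of the evidence = 0.23397.
P(porphyry copper | evidence) ≈ 0.14321 / 0.23397 ≈ 0.612
P(banded iron formation | evidence) ≈ 0.014175 / 0.23397 ≈ 0.061
P(sediment-hosted zinc | evidence) ≈ 0.003258 / 0.23397 ≈ 0.014
P(iron oxide copper-gold | evidence) ≈ 0.073321 / 0.23397 ≈ 0.313
The largest is 0.612, so porphyry copper is most probable.

porphyry copper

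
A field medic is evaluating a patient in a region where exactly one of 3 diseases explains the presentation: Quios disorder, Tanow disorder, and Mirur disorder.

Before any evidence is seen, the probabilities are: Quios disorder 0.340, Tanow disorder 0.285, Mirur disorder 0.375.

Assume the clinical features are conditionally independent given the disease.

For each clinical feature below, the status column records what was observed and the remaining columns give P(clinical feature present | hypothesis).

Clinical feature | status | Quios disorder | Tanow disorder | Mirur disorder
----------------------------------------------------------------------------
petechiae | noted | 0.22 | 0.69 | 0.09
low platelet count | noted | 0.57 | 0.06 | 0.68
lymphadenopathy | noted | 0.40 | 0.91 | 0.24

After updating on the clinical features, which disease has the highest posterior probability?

Quios disorder

Multiply each prior by the joint likelihood of the clinical feature pattern:
  Quios disorder: 0.340 × 0.22 × 0.57 × 0.40 = 0.017054
  Tanow disorder: 0.285 × 0.69 × 0.06 × 0.91 = 0.010737
  Mirur disorder: 0.375 × 0.09 × 0.68 × 0.24 = 0.005508
The unnormalized weights sum to 0.033299.
P(Quios disorder | evidence) ≈ 0.017054 / 0.033299 ≈ 0.512
P(Tanow disorder | evidence) ≈ 0.010737 / 0.033299 ≈ 0.322
P(Mirur disorder | evidence) ≈ 0.005508 / 0.033299 ≈ 0.165
The largest is 0.512, so Quios disorder is most probable.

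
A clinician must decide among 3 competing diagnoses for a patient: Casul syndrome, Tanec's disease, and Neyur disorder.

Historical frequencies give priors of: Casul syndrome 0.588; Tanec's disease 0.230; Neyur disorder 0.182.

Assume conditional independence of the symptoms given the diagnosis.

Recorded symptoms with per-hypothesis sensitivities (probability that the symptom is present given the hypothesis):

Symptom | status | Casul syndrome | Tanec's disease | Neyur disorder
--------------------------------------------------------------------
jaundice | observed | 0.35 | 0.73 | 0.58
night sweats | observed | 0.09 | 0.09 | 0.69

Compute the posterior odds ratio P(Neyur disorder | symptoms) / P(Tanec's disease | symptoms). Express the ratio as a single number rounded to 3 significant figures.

Posterior odds equal prior odds times the likelihood ratio; only the two competing hypotheses matter.
  Neyur disorder: 0.182 × 0.58 × 0.69 = 0.072836
  Tanec's disease: 0.230 × 0.73 × 0.09 = 0.015111
Odds(Neyur disorder : Tanec's disease) = 0.072836 / 0.015111 ≈ 4.82.

4.82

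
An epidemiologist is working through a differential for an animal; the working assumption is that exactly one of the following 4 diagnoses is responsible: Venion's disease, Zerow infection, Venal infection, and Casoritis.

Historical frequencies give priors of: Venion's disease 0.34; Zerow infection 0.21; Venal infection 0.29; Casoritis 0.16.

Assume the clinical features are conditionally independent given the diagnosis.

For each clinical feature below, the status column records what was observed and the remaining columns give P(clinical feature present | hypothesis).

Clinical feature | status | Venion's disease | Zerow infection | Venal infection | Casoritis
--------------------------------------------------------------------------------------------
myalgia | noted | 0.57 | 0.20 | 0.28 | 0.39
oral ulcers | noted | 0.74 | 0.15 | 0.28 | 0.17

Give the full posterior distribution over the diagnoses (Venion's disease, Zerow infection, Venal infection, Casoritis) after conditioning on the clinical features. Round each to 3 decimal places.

0.783, 0.034, 0.124, 0.058

By Bayes' rule with conditional independence, the unnormalized weight for each hypothesis is prior × ∏ likelihoods:
  Venion's disease: 0.34 × 0.57 × 0.74 = 0.14341
  Zerow infection: 0.21 × 0.20 × 0.15 = 0.0063
  Venal infection: 0.29 × 0.28 × 0.28 = 0.022736
  Casoritis: 0.16 × 0.39 × 0.17 = 0.010608
The unnormalized weights sum to 0.18306.
P(Venion's disease | evidence) = 0.14341 / 0.18306 ≈ 0.783
P(Zerow infection | evidence) = 0.0063 / 0.18306 ≈ 0.034
P(Venal infection | evidence) = 0.022736 / 0.18306 ≈ 0.124
P(Casoritis | evidence) = 0.010608 / 0.18306 ≈ 0.058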